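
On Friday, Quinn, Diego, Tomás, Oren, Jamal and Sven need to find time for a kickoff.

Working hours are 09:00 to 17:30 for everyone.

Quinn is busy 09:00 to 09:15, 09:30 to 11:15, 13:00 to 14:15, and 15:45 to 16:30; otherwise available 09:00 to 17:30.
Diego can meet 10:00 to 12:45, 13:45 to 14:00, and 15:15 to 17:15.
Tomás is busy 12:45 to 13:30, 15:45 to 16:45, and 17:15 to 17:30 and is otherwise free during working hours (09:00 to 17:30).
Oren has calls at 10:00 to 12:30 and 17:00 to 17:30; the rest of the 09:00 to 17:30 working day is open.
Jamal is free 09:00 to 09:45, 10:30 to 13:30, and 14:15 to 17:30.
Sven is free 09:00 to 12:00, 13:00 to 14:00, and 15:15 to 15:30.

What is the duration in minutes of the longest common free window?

15 minutes

Quinn free within 09:00–17:30: 09:15–09:30, 11:15–13:00, 14:15–15:45, 16:30–17:30.
Tomás free within 09:00–17:30: 09:00–12:45, 13:30–15:45, 16:45–17:15.
Oren free within 09:00–17:30: 09:00–10:00, 12:30–17:00.
Quinn ∩ Diego: 11:15–12:45, 15:15–15:45, 16:30–17:15.
Quinn ∩ Diego ∩ Tomás: 11:15–12:45, 15:15–15:45, 16:45–17:15.
Quinn ∩ Diego ∩ Tomás ∩ Oren: 12:30–12:45, 15:15–15:45, 16:45–17:00.
Quinn ∩ Diego ∩ Tomás ∩ Oren ∩ Jamal: 12:30–12:45, 15:15–15:45, 16:45–17:00.
Quinn ∩ Diego ∩ Tomás ∩ Oren ∩ Jamal ∩ Sven: 15:15–15:30.
Single common window of 15 minutes.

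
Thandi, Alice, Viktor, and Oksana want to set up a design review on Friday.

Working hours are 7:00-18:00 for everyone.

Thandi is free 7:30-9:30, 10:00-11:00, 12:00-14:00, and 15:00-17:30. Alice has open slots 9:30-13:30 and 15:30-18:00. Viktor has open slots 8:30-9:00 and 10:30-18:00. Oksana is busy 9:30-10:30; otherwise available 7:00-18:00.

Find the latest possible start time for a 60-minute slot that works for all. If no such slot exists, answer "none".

Oksana free within 07:00–18:00: 07:00–09:30, 10:30–18:00.
Thandi ∩ Alice: 10:00–11:00, 12:00–13:30, 15:30–17:30.
Thandi ∩ Alice ∩ Viktor: 10:30–11:00, 12:00–13:30, 15:30–17:30.
Thandi ∩ Alice ∩ Viktor ∩ Oksana: 10:30–11:00, 12:00–13:30, 15:30–17:30.
Windows ≥ 60 min: 12:00–13:30, 15:30–17:30.
Latest start in the last window 15:30–17:30 is 17:30 − 60 min = 16:30.

16:30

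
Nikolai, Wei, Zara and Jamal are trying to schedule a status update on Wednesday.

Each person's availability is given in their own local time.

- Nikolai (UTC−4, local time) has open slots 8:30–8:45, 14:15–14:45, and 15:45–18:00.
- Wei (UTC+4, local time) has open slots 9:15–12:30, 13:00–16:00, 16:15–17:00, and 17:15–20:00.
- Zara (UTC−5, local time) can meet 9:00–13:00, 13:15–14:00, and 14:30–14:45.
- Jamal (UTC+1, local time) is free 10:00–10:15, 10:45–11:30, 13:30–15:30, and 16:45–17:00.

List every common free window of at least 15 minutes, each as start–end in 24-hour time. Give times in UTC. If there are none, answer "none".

Nikolai → UTC: 12:30–12:45, 18:15–18:45, 19:45–22:00.
Wei → UTC: 05:15–08:30, 09:00–12:00, 12:15–13:00, 13:15–16:00.
Zara → UTC: 14:00–18:00, 18:15–19:00, 19:30–19:45.
Jamal → UTC: 09:00–09:15, 09:45–10:30, 12:30–14:30, 15:45–16:00.
Nikolai ∩ Wei: 12:30–12:45.
Nikolai ∩ Wei ∩ Zara: (none).
Nikolai ∩ Wei ∩ Zara ∩ Jamal: (none).
Windows ≥ 15 min: (none).

none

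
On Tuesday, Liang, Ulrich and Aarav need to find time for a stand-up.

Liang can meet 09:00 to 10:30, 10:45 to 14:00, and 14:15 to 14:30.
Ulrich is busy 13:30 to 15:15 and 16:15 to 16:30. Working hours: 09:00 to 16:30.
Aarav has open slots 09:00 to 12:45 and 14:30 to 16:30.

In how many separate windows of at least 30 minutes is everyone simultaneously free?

2

Ulrich free within 09:00–16:30: 09:00–13:30, 15:15–16:15.
Liang ∩ Ulrich: 09:00–10:30, 10:45–13:30.
Liang ∩ Ulrich ∩ Aarav: 09:00–10:30, 10:45–12:45.
Windows ≥ 30 min: 09:00–10:30, 10:45–12:45.
That's 2 windows.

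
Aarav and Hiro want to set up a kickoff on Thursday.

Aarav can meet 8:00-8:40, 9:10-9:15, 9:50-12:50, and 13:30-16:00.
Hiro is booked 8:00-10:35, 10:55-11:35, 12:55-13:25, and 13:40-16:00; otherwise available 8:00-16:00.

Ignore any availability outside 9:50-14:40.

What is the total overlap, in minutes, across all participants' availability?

105 minutes

Hiro free within 08:00–16:00: 10:35–10:55, 11:35–12:55, 13:25–13:40.
Aarav ∩ Hiro: 10:35–10:55, 11:35–12:50, 13:30–13:40.
Restricted to 09:50–14:40: 10:35–10:55, 11:35–12:50, 13:30–13:40.
Total common minutes: 20 + 75 + 10 = 105.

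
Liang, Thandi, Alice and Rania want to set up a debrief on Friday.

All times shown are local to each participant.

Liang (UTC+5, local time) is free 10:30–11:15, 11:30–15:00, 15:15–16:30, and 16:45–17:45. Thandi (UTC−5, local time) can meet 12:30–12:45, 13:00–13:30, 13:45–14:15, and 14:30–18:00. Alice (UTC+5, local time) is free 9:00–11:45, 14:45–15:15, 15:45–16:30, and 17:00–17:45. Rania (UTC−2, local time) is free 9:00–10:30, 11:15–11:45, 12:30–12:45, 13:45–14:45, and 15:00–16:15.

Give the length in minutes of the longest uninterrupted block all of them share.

Liang → UTC: 05:30–06:15, 06:30–10:00, 10:15–11:30, 11:45–12:45.
Thandi → UTC: 17:30–17:45, 18:00–18:30, 18:45–19:15, 19:30–23:00.
Alice → UTC: 04:00–06:45, 09:45–10:15, 10:45–11:30, 12:00–12:45.
Rania → UTC: 11:00–12:30, 13:15–13:45, 14:30–14:45, 15:45–16:45, 17:00–18:15.
Liang ∩ Thandi: (none).
Liang ∩ Thandi ∩ Alice: (none).
Liang ∩ Thandi ∩ Alice ∩ Rania: (none).
No common window.

0 minutes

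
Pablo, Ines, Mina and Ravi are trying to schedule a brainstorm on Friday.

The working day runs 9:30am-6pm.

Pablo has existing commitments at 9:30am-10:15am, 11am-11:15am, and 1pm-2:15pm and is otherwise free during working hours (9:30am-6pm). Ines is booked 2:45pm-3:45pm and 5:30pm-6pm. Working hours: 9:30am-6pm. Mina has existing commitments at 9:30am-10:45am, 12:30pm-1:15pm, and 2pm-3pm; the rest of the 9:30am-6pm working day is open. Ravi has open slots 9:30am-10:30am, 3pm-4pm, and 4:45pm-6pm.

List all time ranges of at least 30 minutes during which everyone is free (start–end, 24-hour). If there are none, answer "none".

16:45–17:30

Pablo free within 09:30–18:00: 10:15–11:00, 11:15–13:00, 14:15–18:00.
Ines free within 09:30–18:00: 09:30–14:45, 15:45–17:30.
Mina free within 09:30–18:00: 10:45–12:30, 13:15–14:00, 15:00–18:00.
Pablo ∩ Ines: 10:15–11:00, 11:15–13:00, 14:15–14:45, 15:45–17:30.
Pablo ∩ Ines ∩ Mina: 10:45–11:00, 11:15–12:30, 15:45–17:30.
Pablo ∩ Ines ∩ Mina ∩ Ravi: 15:45–16:00, 16:45–17:30.
Windows ≥ 30 min: 16:45–17:30.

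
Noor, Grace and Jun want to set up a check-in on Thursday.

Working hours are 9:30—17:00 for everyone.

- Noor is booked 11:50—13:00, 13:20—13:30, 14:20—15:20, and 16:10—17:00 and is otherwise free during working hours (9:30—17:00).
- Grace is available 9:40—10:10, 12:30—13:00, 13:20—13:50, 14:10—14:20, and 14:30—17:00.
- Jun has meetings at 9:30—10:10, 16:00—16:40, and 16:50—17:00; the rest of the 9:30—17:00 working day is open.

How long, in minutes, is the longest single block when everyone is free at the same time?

Noor free within 09:30–17:00: 09:30–11:50, 13:00–13:20, 13:30–14:20, 15:20–16:10.
Jun free within 09:30–17:00: 10:10–16:00, 16:40–16:50.
Noor ∩ Grace: 09:40–10:10, 13:30–13:50, 14:10–14:20, 15:20–16:10.
Noor ∩ Grace ∩ Jun: 13:30–13:50, 14:10–14:20, 15:20–16:00.
Common window lengths: 20, 10, 40 min; longest is 40.

40 minutes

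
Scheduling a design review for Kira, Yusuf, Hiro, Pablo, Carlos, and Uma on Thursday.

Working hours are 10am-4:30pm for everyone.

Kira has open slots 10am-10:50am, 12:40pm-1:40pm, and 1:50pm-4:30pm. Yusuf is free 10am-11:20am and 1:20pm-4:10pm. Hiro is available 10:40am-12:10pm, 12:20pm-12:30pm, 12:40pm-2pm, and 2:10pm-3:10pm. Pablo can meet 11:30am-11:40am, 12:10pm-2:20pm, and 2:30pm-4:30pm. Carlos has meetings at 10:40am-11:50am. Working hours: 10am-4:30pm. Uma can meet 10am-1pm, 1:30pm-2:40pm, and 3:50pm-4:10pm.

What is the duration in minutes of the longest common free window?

Carlos free within 10:00–16:30: 10:00–10:40, 11:50–16:30.
Kira ∩ Yusuf: 10:00–10:50, 13:20–13:40, 13:50–16:10.
Kira ∩ Yusuf ∩ Hiro: 10:40–10:50, 13:20–13:40, 13:50–14:00, 14:10–15:10.
Kira ∩ Yusuf ∩ Hiro ∩ Pablo: 13:20–13:40, 13:50–14:00, 14:10–14:20, 14:30–15:10.
Kira ∩ Yusuf ∩ Hiro ∩ Pablo ∩ Carlos: 13:20–13:40, 13:50–14:00, 14:10–14:20, 14:30–15:10.
Kira ∩ Yusuf ∩ Hiro ∩ Pablo ∩ Carlos ∩ Uma: 13:30–13:40, 13:50–14:00, 14:10–14:20, 14:30–14:40.
Common window lengths: 10, 10, 10, 10 min; longest is 10.

10 minutes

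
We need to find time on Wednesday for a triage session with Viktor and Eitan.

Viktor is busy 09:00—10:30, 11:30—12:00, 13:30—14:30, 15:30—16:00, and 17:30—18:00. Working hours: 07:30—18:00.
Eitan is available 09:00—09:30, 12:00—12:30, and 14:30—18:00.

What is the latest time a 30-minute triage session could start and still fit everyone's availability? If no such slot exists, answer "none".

17:00

Viktor free within 07:30–18:00: 07:30–09:00, 10:30–11:30, 12:00–13:30, 14:30–15:30, 16:00–17:30.
Viktor ∩ Eitan: 12:00–12:30, 14:30–15:30, 16:00–17:30.
Windows ≥ 30 min: 12:00–12:30, 14:30–15:30, 16:00–17:30.
Latest start in the last window 16:00–17:30 is 17:30 − 30 min = 17:00.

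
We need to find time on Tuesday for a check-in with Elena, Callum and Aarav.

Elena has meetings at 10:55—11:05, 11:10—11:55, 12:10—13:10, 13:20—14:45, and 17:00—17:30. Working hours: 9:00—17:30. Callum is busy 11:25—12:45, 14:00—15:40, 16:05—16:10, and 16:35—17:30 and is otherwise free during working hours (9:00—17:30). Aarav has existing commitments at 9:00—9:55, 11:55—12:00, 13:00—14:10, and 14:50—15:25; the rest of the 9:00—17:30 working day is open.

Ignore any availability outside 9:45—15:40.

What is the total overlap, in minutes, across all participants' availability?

Elena free within 09:00–17:30: 09:00–10:55, 11:05–11:10, 11:55–12:10, 13:10–13:20, 14:45–17:00.
Callum free within 09:00–17:30: 09:00–11:25, 12:45–14:00, 15:40–16:05, 16:10–16:35.
Aarav free within 09:00–17:30: 09:55–11:55, 12:00–13:00, 14:10–14:50, 15:25–17:30.
Elena ∩ Callum: 09:00–10:55, 11:05–11:10, 13:10–13:20, 15:40–16:05, 16:10–16:35.
Elena ∩ Callum ∩ Aarav: 09:55–10:55, 11:05–11:10, 15:40–16:05, 16:10–16:35.
Restricted to 09:45–15:40: 09:55–10:55, 11:05–11:10.
Total common minutes: 60 + 5 = 65.

65 minutes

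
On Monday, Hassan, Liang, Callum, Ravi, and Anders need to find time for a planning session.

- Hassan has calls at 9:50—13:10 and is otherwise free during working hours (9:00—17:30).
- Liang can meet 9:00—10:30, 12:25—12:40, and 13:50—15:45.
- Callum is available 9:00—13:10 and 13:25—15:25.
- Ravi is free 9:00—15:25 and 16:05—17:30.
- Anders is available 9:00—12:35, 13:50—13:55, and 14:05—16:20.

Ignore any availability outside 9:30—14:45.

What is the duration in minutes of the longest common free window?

Hassan free within 09:00–17:30: 09:00–09:50, 13:10–17:30.
Hassan ∩ Liang: 09:00–09:50, 13:50–15:45.
Hassan ∩ Liang ∩ Callum: 09:00–09:50, 13:50–15:25.
Hassan ∩ Liang ∩ Callum ∩ Ravi: 09:00–09:50, 13:50–15:25.
Hassan ∩ Liang ∩ Callum ∩ Ravi ∩ Anders: 09:00–09:50, 13:50–13:55, 14:05–15:25.
Restricted to 09:30–14:45: 09:30–09:50, 13:50–13:55, 14:05–14:45.
Common window lengths: 20, 5, 40 min; longest is 40.

40 minutes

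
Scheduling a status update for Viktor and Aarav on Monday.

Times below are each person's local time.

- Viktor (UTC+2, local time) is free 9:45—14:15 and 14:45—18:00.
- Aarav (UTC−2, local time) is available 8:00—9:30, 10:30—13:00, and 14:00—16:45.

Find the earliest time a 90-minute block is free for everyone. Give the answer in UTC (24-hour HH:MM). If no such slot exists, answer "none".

10:00

Viktor → UTC: 07:45–12:15, 12:45–16:00.
Aarav → UTC: 10:00–11:30, 12:30–15:00, 16:00–18:45.
Viktor ∩ Aarav: 10:00–11:30, 12:45–15:00.
Windows ≥ 90 min: 10:00–11:30, 12:45–15:00.
Earliest such window starts at 10:00.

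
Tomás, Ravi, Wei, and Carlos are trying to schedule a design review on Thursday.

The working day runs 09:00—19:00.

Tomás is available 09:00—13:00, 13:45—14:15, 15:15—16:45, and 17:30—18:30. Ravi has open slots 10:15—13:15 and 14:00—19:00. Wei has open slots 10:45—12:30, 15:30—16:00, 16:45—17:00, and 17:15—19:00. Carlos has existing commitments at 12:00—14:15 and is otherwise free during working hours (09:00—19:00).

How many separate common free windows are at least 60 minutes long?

Carlos free within 09:00–19:00: 09:00–12:00, 14:15–19:00.
Tomás ∩ Ravi: 10:15–13:00, 14:00–14:15, 15:15–16:45, 17:30–18:30.
Tomás ∩ Ravi ∩ Wei: 10:45–12:30, 15:30–16:00, 17:30–18:30.
Tomás ∩ Ravi ∩ Wei ∩ Carlos: 10:45–12:00, 15:30–16:00, 17:30–18:30.
Windows ≥ 60 min: 10:45–12:00, 17:30–18:30.
That's 2 windows.

2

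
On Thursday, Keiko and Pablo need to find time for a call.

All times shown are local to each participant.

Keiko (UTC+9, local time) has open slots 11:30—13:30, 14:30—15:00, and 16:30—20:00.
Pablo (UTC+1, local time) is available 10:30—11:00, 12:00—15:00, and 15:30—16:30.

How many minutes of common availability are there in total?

Keiko → UTC: 02:30–04:30, 05:30–06:00, 07:30–11:00.
Pablo → UTC: 09:30–10:00, 11:00–14:00, 14:30–15:30.
Keiko ∩ Pablo: 09:30–10:00.
Total common minutes: 30.

30 minutes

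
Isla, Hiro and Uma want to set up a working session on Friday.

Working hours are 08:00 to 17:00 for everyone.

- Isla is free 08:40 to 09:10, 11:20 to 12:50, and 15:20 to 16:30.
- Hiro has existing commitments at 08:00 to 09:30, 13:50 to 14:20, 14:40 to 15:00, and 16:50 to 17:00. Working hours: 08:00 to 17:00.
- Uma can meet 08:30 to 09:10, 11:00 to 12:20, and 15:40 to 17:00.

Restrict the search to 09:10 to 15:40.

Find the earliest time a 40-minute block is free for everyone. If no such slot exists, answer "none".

Hiro free within 08:00–17:00: 09:30–13:50, 14:20–14:40, 15:00–16:50.
Isla ∩ Hiro: 11:20–12:50, 15:20–16:30.
Isla ∩ Hiro ∩ Uma: 11:20–12:20, 15:40–16:30.
Restricted to 09:10–15:40: 11:20–12:20.
Windows ≥ 40 min: 11:20–12:20.
Earliest such window starts at 11:20.

11:20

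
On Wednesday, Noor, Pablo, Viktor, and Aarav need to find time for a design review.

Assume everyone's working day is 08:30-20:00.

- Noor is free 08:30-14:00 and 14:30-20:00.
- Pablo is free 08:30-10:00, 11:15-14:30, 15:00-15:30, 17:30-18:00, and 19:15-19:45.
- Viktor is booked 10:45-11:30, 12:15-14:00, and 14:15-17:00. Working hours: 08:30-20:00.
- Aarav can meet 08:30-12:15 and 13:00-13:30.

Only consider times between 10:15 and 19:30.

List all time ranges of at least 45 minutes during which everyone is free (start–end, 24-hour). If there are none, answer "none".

11:30–12:15

Viktor free within 08:30–20:00: 08:30–10:45, 11:30–12:15, 14:00–14:15, 17:00–20:00.
Noor ∩ Pablo: 08:30–10:00, 11:15–14:00, 15:00–15:30, 17:30–18:00, 19:15–19:45.
Noor ∩ Pablo ∩ Viktor: 08:30–10:00, 11:30–12:15, 17:30–18:00, 19:15–19:45.
Noor ∩ Pablo ∩ Viktor ∩ Aarav: 08:30–10:00, 11:30–12:15.
Restricted to 10:15–19:30: 11:30–12:15.
Windows ≥ 45 min: 11:30–12:15.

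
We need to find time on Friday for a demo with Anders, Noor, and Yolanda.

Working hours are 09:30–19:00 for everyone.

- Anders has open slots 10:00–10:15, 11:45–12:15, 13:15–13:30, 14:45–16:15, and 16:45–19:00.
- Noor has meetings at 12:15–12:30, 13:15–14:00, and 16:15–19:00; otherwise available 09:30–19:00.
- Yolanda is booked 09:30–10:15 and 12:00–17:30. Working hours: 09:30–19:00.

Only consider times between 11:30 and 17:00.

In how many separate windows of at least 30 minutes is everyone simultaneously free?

Noor free within 09:30–19:00: 09:30–12:15, 12:30–13:15, 14:00–16:15.
Yolanda free within 09:30–19:00: 10:15–12:00, 17:30–19:00.
Anders ∩ Noor: 10:00–10:15, 11:45–12:15, 14:45–16:15.
Anders ∩ Noor ∩ Yolanda: 11:45–12:00.
Restricted to 11:30–17:00: 11:45–12:00.
Windows ≥ 30 min: (none).
That's 0 windows.

0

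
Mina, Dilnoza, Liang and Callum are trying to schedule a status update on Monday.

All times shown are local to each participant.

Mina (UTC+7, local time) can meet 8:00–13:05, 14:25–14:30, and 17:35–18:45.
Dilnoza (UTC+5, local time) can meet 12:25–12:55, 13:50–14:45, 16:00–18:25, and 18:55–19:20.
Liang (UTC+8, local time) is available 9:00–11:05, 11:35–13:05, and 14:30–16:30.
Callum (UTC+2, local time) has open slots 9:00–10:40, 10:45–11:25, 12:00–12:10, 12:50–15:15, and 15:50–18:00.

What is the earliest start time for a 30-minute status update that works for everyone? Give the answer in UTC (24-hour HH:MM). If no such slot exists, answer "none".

none

Mina → UTC: 01:00–06:05, 07:25–07:30, 10:35–11:45.
Dilnoza → UTC: 07:25–07:55, 08:50–09:45, 11:00–13:25, 13:55–14:20.
Liang → UTC: 01:00–03:05, 03:35–05:05, 06:30–08:30.
Callum → UTC: 07:00–08:40, 08:45–09:25, 10:00–10:10, 10:50–13:15, 13:50–16:00.
Mina ∩ Dilnoza: 07:25–07:30, 11:00–11:45.
Mina ∩ Dilnoza ∩ Liang: 07:25–07:30.
Mina ∩ Dilnoza ∩ Liang ∩ Callum: 07:25–07:30.
Windows ≥ 30 min: (none).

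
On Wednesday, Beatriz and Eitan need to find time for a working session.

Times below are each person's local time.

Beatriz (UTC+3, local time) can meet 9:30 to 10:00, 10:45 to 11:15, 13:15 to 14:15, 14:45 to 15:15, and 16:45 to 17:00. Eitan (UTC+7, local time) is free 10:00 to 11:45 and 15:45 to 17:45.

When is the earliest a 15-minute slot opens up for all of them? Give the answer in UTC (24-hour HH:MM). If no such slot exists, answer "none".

Beatriz → UTC: 06:30–07:00, 07:45–08:15, 10:15–11:15, 11:45–12:15, 13:45–14:00.
Eitan → UTC: 03:00–04:45, 08:45–10:45.
Beatriz ∩ Eitan: 10:15–10:45.
Windows ≥ 15 min: 10:15–10:45.
Earliest such window starts at 10:15.

10:15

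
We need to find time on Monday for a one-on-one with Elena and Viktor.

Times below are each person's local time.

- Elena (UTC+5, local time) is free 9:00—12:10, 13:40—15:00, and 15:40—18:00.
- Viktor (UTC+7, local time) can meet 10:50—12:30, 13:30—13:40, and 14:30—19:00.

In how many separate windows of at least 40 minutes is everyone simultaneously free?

3

Elena → UTC: 04:00–07:10, 08:40–10:00, 10:40–13:00.
Viktor → UTC: 03:50–05:30, 06:30–06:40, 07:30–12:00.
Elena ∩ Viktor: 04:00–05:30, 06:30–06:40, 08:40–10:00, 10:40–12:00.
Windows ≥ 40 min: 04:00–05:30, 08:40–10:00, 10:40–12:00.
That's 3 windows.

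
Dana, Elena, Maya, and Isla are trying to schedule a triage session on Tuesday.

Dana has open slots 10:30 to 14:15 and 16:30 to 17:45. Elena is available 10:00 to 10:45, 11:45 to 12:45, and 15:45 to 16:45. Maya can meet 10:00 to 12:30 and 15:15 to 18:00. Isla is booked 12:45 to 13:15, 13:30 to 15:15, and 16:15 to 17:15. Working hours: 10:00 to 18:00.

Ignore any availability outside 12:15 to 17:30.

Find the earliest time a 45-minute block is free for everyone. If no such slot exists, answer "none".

Isla free within 10:00–18:00: 10:00–12:45, 13:15–13:30, 15:15–16:15, 17:15–18:00.
Dana ∩ Elena: 10:30–10:45, 11:45–12:45, 16:30–16:45.
Dana ∩ Elena ∩ Maya: 10:30–10:45, 11:45–12:30, 16:30–16:45.
Dana ∩ Elena ∩ Maya ∩ Isla: 10:30–10:45, 11:45–12:30.
Restricted to 12:15–17:30: 12:15–12:30.
Windows ≥ 45 min: (none).

none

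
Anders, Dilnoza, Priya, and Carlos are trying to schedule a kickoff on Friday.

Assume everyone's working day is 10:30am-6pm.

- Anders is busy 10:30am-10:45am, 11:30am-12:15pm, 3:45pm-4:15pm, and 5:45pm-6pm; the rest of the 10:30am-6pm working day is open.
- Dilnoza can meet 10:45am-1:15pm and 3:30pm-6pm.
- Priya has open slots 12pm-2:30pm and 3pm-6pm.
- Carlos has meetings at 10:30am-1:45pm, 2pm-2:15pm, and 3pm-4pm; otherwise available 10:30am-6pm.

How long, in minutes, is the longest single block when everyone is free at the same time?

Anders free within 10:30–18:00: 10:45–11:30, 12:15–15:45, 16:15–17:45.
Carlos free within 10:30–18:00: 13:45–14:00, 14:15–15:00, 16:00–18:00.
Anders ∩ Dilnoza: 10:45–11:30, 12:15–13:15, 15:30–15:45, 16:15–17:45.
Anders ∩ Dilnoza ∩ Priya: 12:15–13:15, 15:30–15:45, 16:15–17:45.
Anders ∩ Dilnoza ∩ Priya ∩ Carlos: 16:15–17:45.
Single common window of 90 minutes.

90 minutes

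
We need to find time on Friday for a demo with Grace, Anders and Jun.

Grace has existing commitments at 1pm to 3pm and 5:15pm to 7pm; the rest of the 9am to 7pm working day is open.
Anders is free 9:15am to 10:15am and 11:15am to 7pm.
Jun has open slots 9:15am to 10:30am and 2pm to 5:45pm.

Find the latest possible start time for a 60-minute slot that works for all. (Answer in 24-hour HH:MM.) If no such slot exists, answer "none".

16:15

Grace free within 09:00–19:00: 09:00–13:00, 15:00–17:15.
Grace ∩ Anders: 09:15–10:15, 11:15–13:00, 15:00–17:15.
Grace ∩ Anders ∩ Jun: 09:15–10:15, 15:00–17:15.
Windows ≥ 60 min: 09:15–10:15, 15:00–17:15.
Latest start in the last window 15:00–17:15 is 17:15 − 60 min = 16:15.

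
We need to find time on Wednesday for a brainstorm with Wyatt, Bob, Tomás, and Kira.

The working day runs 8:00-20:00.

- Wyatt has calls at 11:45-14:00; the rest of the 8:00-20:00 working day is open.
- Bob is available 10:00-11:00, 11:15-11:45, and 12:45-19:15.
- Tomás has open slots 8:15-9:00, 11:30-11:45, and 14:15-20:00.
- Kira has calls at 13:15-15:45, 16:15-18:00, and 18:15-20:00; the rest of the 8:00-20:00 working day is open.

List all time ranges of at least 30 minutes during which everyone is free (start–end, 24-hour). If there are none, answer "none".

Wyatt free within 08:00–20:00: 08:00–11:45, 14:00–20:00.
Kira free within 08:00–20:00: 08:00–13:15, 15:45–16:15, 18:00–18:15.
Wyatt ∩ Bob: 10:00–11:00, 11:15–11:45, 14:00–19:15.
Wyatt ∩ Bob ∩ Tomás: 11:30–11:45, 14:15–19:15.
Wyatt ∩ Bob ∩ Tomás ∩ Kira: 11:30–11:45, 15:45–16:15, 18:00–18:15.
Windows ≥ 30 min: 15:45–16:15.

15:45–16:15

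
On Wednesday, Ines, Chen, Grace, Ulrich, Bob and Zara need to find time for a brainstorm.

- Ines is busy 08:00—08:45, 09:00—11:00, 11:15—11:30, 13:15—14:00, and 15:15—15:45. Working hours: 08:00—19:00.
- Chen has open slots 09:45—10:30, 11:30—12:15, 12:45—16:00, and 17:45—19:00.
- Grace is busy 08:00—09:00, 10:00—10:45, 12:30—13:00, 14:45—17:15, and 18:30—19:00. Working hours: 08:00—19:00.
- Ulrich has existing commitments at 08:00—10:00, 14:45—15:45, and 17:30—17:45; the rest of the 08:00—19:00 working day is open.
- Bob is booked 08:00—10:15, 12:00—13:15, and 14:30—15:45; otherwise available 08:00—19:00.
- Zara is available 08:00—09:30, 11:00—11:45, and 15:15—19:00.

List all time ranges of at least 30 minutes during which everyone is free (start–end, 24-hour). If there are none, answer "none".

17:45–18:30

Ines free within 08:00–19:00: 08:45–09:00, 11:00–11:15, 11:30–13:15, 14:00–15:15, 15:45–19:00.
Grace free within 08:00–19:00: 09:00–10:00, 10:45–12:30, 13:00–14:45, 17:15–18:30.
Ulrich free within 08:00–19:00: 10:00–14:45, 15:45–17:30, 17:45–19:00.
Bob free within 08:00–19:00: 10:15–12:00, 13:15–14:30, 15:45–19:00.
Ines ∩ Chen: 11:30–12:15, 12:45–13:15, 14:00–15:15, 15:45–16:00, 17:45–19:00.
Ines ∩ Chen ∩ Grace: 11:30–12:15, 13:00–13:15, 14:00–14:45, 17:45–18:30.
Ines ∩ Chen ∩ Grace ∩ Ulrich: 11:30–12:15, 13:00–13:15, 14:00–14:45, 17:45–18:30.
Ines ∩ Chen ∩ Grace ∩ Ulrich ∩ Bob: 11:30–12:00, 14:00–14:30, 17:45–18:30.
Ines ∩ Chen ∩ Grace ∩ Ulrich ∩ Bob ∩ Zara: 11:30–11:45, 17:45–18:30.
Windows ≥ 30 min: 17:45–18:30.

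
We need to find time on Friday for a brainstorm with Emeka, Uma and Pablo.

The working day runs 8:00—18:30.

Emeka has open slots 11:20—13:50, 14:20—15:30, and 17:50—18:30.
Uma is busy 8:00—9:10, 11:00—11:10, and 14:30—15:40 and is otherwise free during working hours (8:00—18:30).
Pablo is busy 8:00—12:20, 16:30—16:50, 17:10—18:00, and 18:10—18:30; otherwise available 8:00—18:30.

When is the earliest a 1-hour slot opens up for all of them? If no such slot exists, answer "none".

Uma free within 08:00–18:30: 09:10–11:00, 11:10–14:30, 15:40–18:30.
Pablo free within 08:00–18:30: 12:20–16:30, 16:50–17:10, 18:00–18:10.
Emeka ∩ Uma: 11:20–13:50, 14:20–14:30, 17:50–18:30.
Emeka ∩ Uma ∩ Pablo: 12:20–13:50, 14:20–14:30, 18:00–18:10.
Windows ≥ 60 min: 12:20–13:50.
Earliest such window starts at 12:20.

12:20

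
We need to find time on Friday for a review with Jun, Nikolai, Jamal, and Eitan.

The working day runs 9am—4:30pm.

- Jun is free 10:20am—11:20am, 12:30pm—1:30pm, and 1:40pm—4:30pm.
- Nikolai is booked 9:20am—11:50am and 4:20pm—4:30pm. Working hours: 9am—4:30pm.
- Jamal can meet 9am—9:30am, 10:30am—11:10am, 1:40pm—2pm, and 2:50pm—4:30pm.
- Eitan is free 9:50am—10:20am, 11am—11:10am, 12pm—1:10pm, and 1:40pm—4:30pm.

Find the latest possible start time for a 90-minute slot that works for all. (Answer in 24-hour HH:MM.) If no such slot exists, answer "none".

14:50

Nikolai free within 09:00–16:30: 09:00–09:20, 11:50–16:20.
Jun ∩ Nikolai: 12:30–13:30, 13:40–16:20.
Jun ∩ Nikolai ∩ Jamal: 13:40–14:00, 14:50–16:20.
Jun ∩ Nikolai ∩ Jamal ∩ Eitan: 13:40–14:00, 14:50–16:20.
Windows ≥ 90 min: 14:50–16:20.
Latest start in the last window 14:50–16:20 is 16:20 − 90 min = 14:50.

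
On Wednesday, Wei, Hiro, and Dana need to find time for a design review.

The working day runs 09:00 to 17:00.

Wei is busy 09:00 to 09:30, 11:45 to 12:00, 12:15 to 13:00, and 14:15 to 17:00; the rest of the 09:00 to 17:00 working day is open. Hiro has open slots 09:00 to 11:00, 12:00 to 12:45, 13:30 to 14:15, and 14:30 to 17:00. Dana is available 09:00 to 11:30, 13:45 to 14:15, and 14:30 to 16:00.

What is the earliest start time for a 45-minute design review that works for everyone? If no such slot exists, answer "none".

Wei free within 09:00–17:00: 09:30–11:45, 12:00–12:15, 13:00–14:15.
Wei ∩ Hiro: 09:30–11:00, 12:00–12:15, 13:30–14:15.
Wei ∩ Hiro ∩ Dana: 09:30–11:00, 13:45–14:15.
Windows ≥ 45 min: 09:30–11:00.
Earliest such window starts at 09:30.

09:30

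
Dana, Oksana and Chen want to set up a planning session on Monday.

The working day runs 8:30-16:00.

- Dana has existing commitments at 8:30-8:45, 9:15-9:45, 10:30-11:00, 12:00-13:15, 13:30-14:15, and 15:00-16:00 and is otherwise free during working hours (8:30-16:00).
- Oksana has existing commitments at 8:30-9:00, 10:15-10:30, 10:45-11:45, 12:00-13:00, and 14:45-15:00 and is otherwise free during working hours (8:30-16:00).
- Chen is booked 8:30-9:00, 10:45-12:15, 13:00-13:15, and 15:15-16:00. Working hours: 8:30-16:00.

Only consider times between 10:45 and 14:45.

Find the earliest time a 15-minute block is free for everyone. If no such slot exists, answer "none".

13:15

Dana free within 08:30–16:00: 08:45–09:15, 09:45–10:30, 11:00–12:00, 13:15–13:30, 14:15–15:00.
Oksana free within 08:30–16:00: 09:00–10:15, 10:30–10:45, 11:45–12:00, 13:00–14:45, 15:00–16:00.
Chen free within 08:30–16:00: 09:00–10:45, 12:15–13:00, 13:15–15:15.
Dana ∩ Oksana: 09:00–09:15, 09:45–10:15, 11:45–12:00, 13:15–13:30, 14:15–14:45.
Dana ∩ Oksana ∩ Chen: 09:00–09:15, 09:45–10:15, 13:15–13:30, 14:15–14:45.
Restricted to 10:45–14:45: 13:15–13:30, 14:15–14:45.
Windows ≥ 15 min: 13:15–13:30, 14:15–14:45.
Earliest such window starts at 13:15.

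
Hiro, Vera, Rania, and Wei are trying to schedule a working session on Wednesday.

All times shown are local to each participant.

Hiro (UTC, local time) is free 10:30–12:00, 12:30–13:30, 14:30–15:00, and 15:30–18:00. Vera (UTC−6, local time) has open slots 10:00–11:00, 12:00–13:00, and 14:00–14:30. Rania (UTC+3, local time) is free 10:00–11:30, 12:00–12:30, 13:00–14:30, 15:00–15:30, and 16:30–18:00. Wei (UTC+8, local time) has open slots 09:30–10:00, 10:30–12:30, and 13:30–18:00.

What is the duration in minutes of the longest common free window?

0 minutes

Hiro → UTC: 10:30–12:00, 12:30–13:30, 14:30–15:00, 15:30–18:00.
Vera → UTC: 16:00–17:00, 18:00–19:00, 20:00–20:30.
Rania → UTC: 07:00–08:30, 09:00–09:30, 10:00–11:30, 12:00–12:30, 13:30–15:00.
Wei → UTC: 01:30–02:00, 02:30–04:30, 05:30–10:00.
Hiro ∩ Vera: 16:00–17:00.
Hiro ∩ Vera ∩ Rania: (none).
Hiro ∩ Vera ∩ Rania ∩ Wei: (none).
No common window.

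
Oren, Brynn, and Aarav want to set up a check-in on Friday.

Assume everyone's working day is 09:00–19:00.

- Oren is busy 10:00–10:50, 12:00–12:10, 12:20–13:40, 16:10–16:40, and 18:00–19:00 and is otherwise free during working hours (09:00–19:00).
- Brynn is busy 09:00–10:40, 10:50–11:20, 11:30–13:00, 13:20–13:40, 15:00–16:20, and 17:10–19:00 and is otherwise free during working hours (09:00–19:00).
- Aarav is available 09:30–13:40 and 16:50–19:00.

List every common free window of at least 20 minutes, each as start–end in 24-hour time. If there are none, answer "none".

Oren free within 09:00–19:00: 09:00–10:00, 10:50–12:00, 12:10–12:20, 13:40–16:10, 16:40–18:00.
Brynn free within 09:00–19:00: 10:40–10:50, 11:20–11:30, 13:00–13:20, 13:40–15:00, 16:20–17:10.
Oren ∩ Brynn: 11:20–11:30, 13:40–15:00, 16:40–17:10.
Oren ∩ Brynn ∩ Aarav: 11:20–11:30, 16:50–17:10.
Windows ≥ 20 min: 16:50–17:10.

16:50–17:10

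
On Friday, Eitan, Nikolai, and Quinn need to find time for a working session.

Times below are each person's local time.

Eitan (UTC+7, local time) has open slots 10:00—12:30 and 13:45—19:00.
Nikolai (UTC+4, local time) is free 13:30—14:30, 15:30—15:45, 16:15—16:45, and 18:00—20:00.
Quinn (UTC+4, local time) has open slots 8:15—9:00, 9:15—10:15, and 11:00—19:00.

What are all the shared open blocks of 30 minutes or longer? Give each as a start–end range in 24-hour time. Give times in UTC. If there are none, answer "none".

Eitan → UTC: 03:00–05:30, 06:45–12:00.
Nikolai → UTC: 09:30–10:30, 11:30–11:45, 12:15–12:45, 14:00–16:00.
Quinn → UTC: 04:15–05:00, 05:15–06:15, 07:00–15:00.
Eitan ∩ Nikolai: 09:30–10:30, 11:30–11:45.
Eitan ∩ Nikolai ∩ Quinn: 09:30–10:30, 11:30–11:45.
Windows ≥ 30 min: 09:30–10:30.

09:30–10:30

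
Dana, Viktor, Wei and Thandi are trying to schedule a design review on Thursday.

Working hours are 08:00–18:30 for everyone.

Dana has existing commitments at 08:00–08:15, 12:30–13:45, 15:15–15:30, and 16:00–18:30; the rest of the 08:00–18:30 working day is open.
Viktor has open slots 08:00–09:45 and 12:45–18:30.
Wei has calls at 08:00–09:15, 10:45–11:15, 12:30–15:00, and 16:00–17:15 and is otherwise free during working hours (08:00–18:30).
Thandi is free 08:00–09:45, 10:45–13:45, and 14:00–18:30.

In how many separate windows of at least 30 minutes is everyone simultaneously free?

Dana free within 08:00–18:30: 08:15–12:30, 13:45–15:15, 15:30–16:00.
Wei free within 08:00–18:30: 09:15–10:45, 11:15–12:30, 15:00–16:00, 17:15–18:30.
Dana ∩ Viktor: 08:15–09:45, 13:45–15:15, 15:30–16:00.
Dana ∩ Viktor ∩ Wei: 09:15–09:45, 15:00–15:15, 15:30–16:00.
Dana ∩ Viktor ∩ Wei ∩ Thandi: 09:15–09:45, 15:00–15:15, 15:30–16:00.
Windows ≥ 30 min: 09:15–09:45, 15:30–16:00.
That's 2 windows.

2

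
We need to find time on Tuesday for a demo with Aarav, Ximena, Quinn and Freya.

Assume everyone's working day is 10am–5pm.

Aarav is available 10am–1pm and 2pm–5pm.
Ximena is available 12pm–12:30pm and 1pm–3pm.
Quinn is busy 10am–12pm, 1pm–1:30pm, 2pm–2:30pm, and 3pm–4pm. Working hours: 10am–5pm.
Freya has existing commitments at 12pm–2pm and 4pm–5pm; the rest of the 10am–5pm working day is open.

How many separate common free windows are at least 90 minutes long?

Quinn free within 10:00–17:00: 12:00–13:00, 13:30–14:00, 14:30–15:00, 16:00–17:00.
Freya free within 10:00–17:00: 10:00–12:00, 14:00–16:00.
Aarav ∩ Ximena: 12:00–12:30, 14:00–15:00.
Aarav ∩ Ximena ∩ Quinn: 12:00–12:30, 14:30–15:00.
Aarav ∩ Ximena ∩ Quinn ∩ Freya: 14:30–15:00.
Windows ≥ 90 min: (none).
That's 0 windows.

0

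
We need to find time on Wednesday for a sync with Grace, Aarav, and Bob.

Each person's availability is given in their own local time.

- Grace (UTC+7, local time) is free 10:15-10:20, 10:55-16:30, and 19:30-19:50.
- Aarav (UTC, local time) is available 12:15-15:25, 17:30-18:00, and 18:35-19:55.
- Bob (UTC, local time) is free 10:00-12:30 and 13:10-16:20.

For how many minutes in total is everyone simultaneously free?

0 minutes

Grace → UTC: 03:15–03:20, 03:55–09:30, 12:30–12:50.
Aarav → UTC: 12:15–15:25, 17:30–18:00, 18:35–19:55.
Bob → UTC: 10:00–12:30, 13:10–16:20.
Grace ∩ Aarav: 12:30–12:50.
Grace ∩ Aarav ∩ Bob: (none).
Total common minutes: 0.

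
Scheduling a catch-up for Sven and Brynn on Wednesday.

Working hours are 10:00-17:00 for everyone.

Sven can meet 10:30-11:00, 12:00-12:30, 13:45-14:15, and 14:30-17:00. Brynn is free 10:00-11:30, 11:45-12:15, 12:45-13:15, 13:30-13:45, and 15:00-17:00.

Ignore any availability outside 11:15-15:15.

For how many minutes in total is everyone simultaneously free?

30 minutes

Sven ∩ Brynn: 10:30–11:00, 12:00–12:15, 15:00–17:00.
Restricted to 11:15–15:15: 12:00–12:15, 15:00–15:15.
Total common minutes: 15 + 15 = 30.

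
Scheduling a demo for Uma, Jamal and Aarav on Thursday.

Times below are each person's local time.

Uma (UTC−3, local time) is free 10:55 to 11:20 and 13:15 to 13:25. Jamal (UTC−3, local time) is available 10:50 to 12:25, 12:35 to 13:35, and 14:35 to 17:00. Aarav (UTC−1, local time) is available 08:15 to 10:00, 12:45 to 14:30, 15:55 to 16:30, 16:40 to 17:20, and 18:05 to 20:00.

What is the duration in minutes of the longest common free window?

25 minutes

Uma → UTC: 13:55–14:20, 16:15–16:25.
Jamal → UTC: 13:50–15:25, 15:35–16:35, 17:35–20:00.
Aarav → UTC: 09:15–11:00, 13:45–15:30, 16:55–17:30, 17:40–18:20, 19:05–21:00.
Uma ∩ Jamal: 13:55–14:20, 16:15–16:25.
Uma ∩ Jamal ∩ Aarav: 13:55–14:20.
Single common window of 25 minutes.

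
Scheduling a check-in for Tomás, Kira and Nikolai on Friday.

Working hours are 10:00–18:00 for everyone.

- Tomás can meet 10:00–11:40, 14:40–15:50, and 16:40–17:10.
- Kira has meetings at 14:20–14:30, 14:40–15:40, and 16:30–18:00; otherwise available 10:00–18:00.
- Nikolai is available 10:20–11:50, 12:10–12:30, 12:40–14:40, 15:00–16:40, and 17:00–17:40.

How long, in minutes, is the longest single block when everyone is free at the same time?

Kira free within 10:00–18:00: 10:00–14:20, 14:30–14:40, 15:40–16:30.
Tomás ∩ Kira: 10:00–11:40, 15:40–15:50.
Tomás ∩ Kira ∩ Nikolai: 10:20–11:40, 15:40–15:50.
Common window lengths: 80, 10 min; longest is 80.

80 minutes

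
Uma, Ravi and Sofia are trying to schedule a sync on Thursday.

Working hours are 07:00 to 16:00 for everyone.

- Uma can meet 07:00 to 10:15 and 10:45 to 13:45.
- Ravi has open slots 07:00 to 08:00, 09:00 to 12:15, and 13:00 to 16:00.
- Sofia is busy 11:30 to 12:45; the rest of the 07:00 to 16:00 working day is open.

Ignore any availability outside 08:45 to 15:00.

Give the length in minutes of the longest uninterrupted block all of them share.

75 minutes

Sofia free within 07:00–16:00: 07:00–11:30, 12:45–16:00.
Uma ∩ Ravi: 07:00–08:00, 09:00–10:15, 10:45–12:15, 13:00–13:45.
Uma ∩ Ravi ∩ Sofia: 07:00–08:00, 09:00–10:15, 10:45–11:30, 13:00–13:45.
Restricted to 08:45–15:00: 09:00–10:15, 10:45–11:30, 13:00–13:45.
Common window lengths: 75, 45, 45 min; longest is 75.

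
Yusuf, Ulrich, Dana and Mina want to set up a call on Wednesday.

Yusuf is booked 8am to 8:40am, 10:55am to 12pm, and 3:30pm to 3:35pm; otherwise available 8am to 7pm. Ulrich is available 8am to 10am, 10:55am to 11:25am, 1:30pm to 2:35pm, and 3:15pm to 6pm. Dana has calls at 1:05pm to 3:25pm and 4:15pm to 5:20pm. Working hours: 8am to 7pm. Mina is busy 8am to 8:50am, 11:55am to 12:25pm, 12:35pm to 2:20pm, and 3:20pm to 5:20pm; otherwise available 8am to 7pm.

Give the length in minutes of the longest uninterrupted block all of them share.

70 minutes

Yusuf free within 08:00–19:00: 08:40–10:55, 12:00–15:30, 15:35–19:00.
Dana free within 08:00–19:00: 08:00–13:05, 15:25–16:15, 17:20–19:00.
Mina free within 08:00–19:00: 08:50–11:55, 12:25–12:35, 14:20–15:20, 17:20–19:00.
Yusuf ∩ Ulrich: 08:40–10:00, 13:30–14:35, 15:15–15:30, 15:35–18:00.
Yusuf ∩ Ulrich ∩ Dana: 08:40–10:00, 15:25–15:30, 15:35–16:15, 17:20–18:00.
Yusuf ∩ Ulrich ∩ Dana ∩ Mina: 08:50–10:00, 17:20–18:00.
Common window lengths: 70, 40 min; longest is 70.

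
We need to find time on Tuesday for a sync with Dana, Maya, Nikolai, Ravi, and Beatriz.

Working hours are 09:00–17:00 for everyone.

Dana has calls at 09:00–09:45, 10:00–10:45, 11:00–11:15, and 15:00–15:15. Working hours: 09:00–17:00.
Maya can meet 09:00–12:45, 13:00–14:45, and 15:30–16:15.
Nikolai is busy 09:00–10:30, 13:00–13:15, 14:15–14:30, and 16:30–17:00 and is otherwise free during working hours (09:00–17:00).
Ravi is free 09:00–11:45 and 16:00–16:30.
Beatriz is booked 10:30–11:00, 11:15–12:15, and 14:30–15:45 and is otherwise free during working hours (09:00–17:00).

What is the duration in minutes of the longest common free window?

15 minutes

Dana free within 09:00–17:00: 09:45–10:00, 10:45–11:00, 11:15–15:00, 15:15–17:00.
Nikolai free within 09:00–17:00: 10:30–13:00, 13:15–14:15, 14:30–16:30.
Beatriz free within 09:00–17:00: 09:00–10:30, 11:00–11:15, 12:15–14:30, 15:45–17:00.
Dana ∩ Maya: 09:45–10:00, 10:45–11:00, 11:15–12:45, 13:00–14:45, 15:30–16:15.
Dana ∩ Maya ∩ Nikolai: 10:45–11:00, 11:15–12:45, 13:15–14:15, 14:30–14:45, 15:30–16:15.
Dana ∩ Maya ∩ Nikolai ∩ Ravi: 10:45–11:00, 11:15–11:45, 16:00–16:15.
Dana ∩ Maya ∩ Nikolai ∩ Ravi ∩ Beatriz: 16:00–16:15.
Single common window of 15 minutes.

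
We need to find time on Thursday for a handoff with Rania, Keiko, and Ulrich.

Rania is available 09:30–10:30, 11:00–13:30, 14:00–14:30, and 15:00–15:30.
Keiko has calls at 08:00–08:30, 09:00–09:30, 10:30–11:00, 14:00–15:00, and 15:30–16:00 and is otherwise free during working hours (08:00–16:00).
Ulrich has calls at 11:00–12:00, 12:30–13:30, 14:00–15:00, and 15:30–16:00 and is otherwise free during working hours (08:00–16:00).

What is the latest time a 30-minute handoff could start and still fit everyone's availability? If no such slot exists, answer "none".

Keiko free within 08:00–16:00: 08:30–09:00, 09:30–10:30, 11:00–14:00, 15:00–15:30.
Ulrich free within 08:00–16:00: 08:00–11:00, 12:00–12:30, 13:30–14:00, 15:00–15:30.
Rania ∩ Keiko: 09:30–10:30, 11:00–13:30, 15:00–15:30.
Rania ∩ Keiko ∩ Ulrich: 09:30–10:30, 12:00–12:30, 15:00–15:30.
Windows ≥ 30 min: 09:30–10:30, 12:00–12:30, 15:00–15:30.
Latest start in the last window 15:00–15:30 is 15:30 − 30 min = 15:00.

15:00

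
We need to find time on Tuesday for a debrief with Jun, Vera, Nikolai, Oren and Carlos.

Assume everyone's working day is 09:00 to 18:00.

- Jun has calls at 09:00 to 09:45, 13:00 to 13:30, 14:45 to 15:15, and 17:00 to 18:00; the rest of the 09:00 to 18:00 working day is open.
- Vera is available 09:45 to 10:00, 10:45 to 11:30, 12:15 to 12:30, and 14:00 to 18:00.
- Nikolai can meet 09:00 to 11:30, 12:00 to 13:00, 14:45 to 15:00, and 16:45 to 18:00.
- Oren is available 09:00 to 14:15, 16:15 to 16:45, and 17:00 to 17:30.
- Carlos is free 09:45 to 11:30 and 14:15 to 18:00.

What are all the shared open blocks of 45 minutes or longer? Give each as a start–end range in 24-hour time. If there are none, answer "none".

Jun free within 09:00–18:00: 09:45–13:00, 13:30–14:45, 15:15–17:00.
Jun ∩ Vera: 09:45–10:00, 10:45–11:30, 12:15–12:30, 14:00–14:45, 15:15–17:00.
Jun ∩ Vera ∩ Nikolai: 09:45–10:00, 10:45–11:30, 12:15–12:30, 16:45–17:00.
Jun ∩ Vera ∩ Nikolai ∩ Oren: 09:45–10:00, 10:45–11:30, 12:15–12:30.
Jun ∩ Vera ∩ Nikolai ∩ Oren ∩ Carlos: 09:45–10:00, 10:45–11:30.
Windows ≥ 45 min: 10:45–11:30.

10:45–11:30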